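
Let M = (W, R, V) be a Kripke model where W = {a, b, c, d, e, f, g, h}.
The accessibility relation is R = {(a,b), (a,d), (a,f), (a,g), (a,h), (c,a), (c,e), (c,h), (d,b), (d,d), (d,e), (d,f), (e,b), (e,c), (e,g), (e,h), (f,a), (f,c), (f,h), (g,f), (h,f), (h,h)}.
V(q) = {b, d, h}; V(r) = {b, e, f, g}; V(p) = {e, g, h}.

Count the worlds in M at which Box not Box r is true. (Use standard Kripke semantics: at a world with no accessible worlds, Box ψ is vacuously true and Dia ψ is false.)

Let φ = Box not Box r. Evaluate φ at each world:
  a (successors {b, d, f, g, h}): φ is false.
  b (successors ∅): φ is true.
  c (successors {a, e, h}): φ is true.
  d (successors {b, d, e, f}): φ is false.
  e (successors {b, c, g, h}): φ is false.
  f (successors {a, c, h}): φ is true.
  g (successors {f}): φ is true.
  h (successors {f, h}): φ is true.
For instance, at f:
  At f: Box not Box r requires not Box r at every successor {a, c, h}.
      At a: Box r is false, so not Box r is true.
      At c: Box r is false, so not Box r is true.
      At h: Box r is false, so not Box r is true.
  So Box not Box r is true at f.
Satisfying worlds: {b, c, f, g, h}

5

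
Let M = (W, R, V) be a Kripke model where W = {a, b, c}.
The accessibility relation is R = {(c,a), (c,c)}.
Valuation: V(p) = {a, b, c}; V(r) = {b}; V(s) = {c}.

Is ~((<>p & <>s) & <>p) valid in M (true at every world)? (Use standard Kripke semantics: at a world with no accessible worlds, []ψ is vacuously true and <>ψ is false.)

Let φ = ~((<>p & <>s) & <>p). Evaluate φ at each world:
  a (successors ∅): φ is true.
  b (successors ∅): φ is true.
  c (successors {a, c}): φ is false.
Detail at c (counterexample):
  At c: (<>p & <>s) & <>p is true, so ~((<>p & <>s) & <>p) is false.
    At c: <>p & <>s is true, <>p is true, so (<>p & <>s) & <>p is true.
      At c: <>p is true, <>s is true, so <>p & <>s is true.
      At c: <>p requires p at some successor in {a, c}.
        p holds at a, so <>p is true at c.

No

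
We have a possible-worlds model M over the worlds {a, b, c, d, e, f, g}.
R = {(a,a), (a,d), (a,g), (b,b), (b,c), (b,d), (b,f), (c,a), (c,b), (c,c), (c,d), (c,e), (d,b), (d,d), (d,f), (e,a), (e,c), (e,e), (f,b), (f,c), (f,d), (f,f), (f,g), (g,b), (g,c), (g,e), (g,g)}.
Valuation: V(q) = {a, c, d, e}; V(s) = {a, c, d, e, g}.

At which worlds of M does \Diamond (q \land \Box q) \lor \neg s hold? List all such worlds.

b, c, e, f, g

Let φ = \Diamond (q \land \Box q) \lor \neg s. Evaluate φ at each world:
  a (successors {a, d, g}): φ is false.
  b (successors {b, c, d, f}): φ is true.
  c (successors {a, b, c, d, e}): φ is true.
  d (successors {b, d, f}): φ is false.
  e (successors {a, c, e}): φ is true.
  f (successors {b, c, d, f, g}): φ is true.
  g (successors {b, c, e, g}): φ is true.
For instance, at c:
  At c: \Diamond (q \land \Box q) is true, \neg s is false, so \Diamond (q \land \Box q) \lor \neg s is true.
    At c: \Diamond (q \land \Box q) requires q \land \Box q at some successor in {a, b, c, d, e}.
      q \land \Box q holds at e, so \Diamond (q \land \Box q) is true at c.
Satisfying worlds: {b, c, e, f, g}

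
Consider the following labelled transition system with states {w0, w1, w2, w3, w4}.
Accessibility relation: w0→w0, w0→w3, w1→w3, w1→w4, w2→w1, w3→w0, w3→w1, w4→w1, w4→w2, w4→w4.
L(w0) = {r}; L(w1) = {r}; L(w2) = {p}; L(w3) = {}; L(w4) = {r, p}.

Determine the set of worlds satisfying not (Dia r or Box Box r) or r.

Let φ = not (Dia r or Box Box r) or r. Evaluate φ at each world:
  w0 (successors {w0, w3}): φ is true.
  w1 (successors {w3, w4}): φ is true.
  w2 (successors {w1}): φ is false.
  w3 (successors {w0, w1}): φ is false.
  w4 (successors {w1, w2, w4}): φ is true.
For instance, at w4:
  At w4: not (Dia r or Box Box r) is false, r is true, so not (Dia r or Box Box r) or r is true.
    At w4: Dia r or Box Box r is true, so not (Dia r or Box Box r) is false.
      At w4: Dia r is true, Box Box r is false, so Dia r or Box Box r is true.
Satisfying worlds: {w0, w1, w4}

w0, w1, w4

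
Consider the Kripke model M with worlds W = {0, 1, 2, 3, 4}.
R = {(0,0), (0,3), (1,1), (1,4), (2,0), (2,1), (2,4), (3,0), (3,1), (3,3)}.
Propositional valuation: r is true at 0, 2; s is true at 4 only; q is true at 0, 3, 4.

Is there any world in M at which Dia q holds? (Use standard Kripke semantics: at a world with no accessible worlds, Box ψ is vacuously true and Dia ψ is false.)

Yes

Let φ = Dia q. Evaluate φ at each world:
  0 (successors {0, 3}): φ is true.
  1 (successors {1, 4}): φ is true.
  2 (successors {0, 1, 4}): φ is true.
  3 (successors {0, 1, 3}): φ is true.
  4 (successors ∅): φ is false.
Detail at 0 (witness):
  At 0: Dia q requires q at some successor in {0, 3}.
    q holds at 0, so Dia q is true at 0.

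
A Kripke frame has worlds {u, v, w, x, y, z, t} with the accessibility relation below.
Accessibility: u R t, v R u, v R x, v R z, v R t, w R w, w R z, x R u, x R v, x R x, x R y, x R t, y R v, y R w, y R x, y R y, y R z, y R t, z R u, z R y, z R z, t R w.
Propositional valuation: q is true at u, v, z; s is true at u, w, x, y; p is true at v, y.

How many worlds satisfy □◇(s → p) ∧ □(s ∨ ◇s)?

Let φ = □◇(s → p) ∧ □(s ∨ ◇s). Evaluate φ at each world:
  u (successors {t}): φ is false.
  v (successors {u, x, z, t}): φ is false.
  w (successors {w, z}): φ is true.
  x (successors {u, v, x, y, t}): φ is false.
  y (successors {v, w, x, y, z, t}): φ is false.
  z (successors {u, y, z}): φ is true.
  t (successors {w}): φ is true.
For instance, at y:
  At y: □◇(s → p) is false, □(s ∨ ◇s) is true, so □◇(s → p) ∧ □(s ∨ ◇s) is false.
    At y: □◇(s → p) requires ◇(s → p) at every successor {v, w, x, y, z, t}.
      ◇(s → p) fails at t, so □◇(s → p) is false at y.
    At y: □(s ∨ ◇s) requires s ∨ ◇s at every successor {v, w, x, y, z, t}.
      At v: s ∨ ◇s is true.
      At w: s ∨ ◇s is true.
      At x: s ∨ ◇s is true.
      At y: s ∨ ◇s is true.
      At z: s ∨ ◇s is true.
      At t: s ∨ ◇s is true.
    So □(s ∨ ◇s) is true at y.
Satisfying worlds: {w, z, t}

3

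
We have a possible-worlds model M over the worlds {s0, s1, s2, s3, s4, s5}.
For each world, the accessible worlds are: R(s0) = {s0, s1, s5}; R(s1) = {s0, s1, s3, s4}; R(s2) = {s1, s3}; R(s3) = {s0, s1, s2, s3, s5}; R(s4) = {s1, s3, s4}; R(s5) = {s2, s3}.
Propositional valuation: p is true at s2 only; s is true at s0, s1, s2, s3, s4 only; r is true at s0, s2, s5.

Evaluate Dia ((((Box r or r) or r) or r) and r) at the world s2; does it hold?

No

Recall that Box ψ holds at a world iff ψ holds at every accessible world, and Dia ψ holds iff ψ holds at some accessible world.
At s2: Dia ((((Box r or r) or r) or r) and r) requires (((Box r or r) or r) or r) and r at some successor in {s1, s3}.
  At s1: (((Box r or r) or r) or r) and r is false.
  At s3: (((Box r or r) or r) or r) and r is false.
So Dia ((((Box r or r) or r) or r) and r) is false at s2.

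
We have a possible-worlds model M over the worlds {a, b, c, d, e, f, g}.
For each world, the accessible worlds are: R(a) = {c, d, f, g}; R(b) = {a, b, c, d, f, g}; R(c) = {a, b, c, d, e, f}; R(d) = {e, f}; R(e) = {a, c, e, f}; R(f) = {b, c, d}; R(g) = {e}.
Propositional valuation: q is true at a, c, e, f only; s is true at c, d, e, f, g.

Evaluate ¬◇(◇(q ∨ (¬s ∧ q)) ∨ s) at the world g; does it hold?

Recall that ◇ψ holds at a world iff ψ holds at some accessible world.
At g: ◇(◇(q ∨ (¬s ∧ q)) ∨ s) is true, so ¬◇(◇(q ∨ (¬s ∧ q)) ∨ s) is false.
  At g: ◇(◇(q ∨ (¬s ∧ q)) ∨ s) requires ◇(q ∨ (¬s ∧ q)) ∨ s at some successor in {e}.
    ◇(q ∨ (¬s ∧ q)) ∨ s holds at e, so ◇(◇(q ∨ (¬s ∧ q)) ∨ s) is true at g.
      At e: ◇(q ∨ (¬s ∧ q)) is true, s is true, so ◇(q ∨ (¬s ∧ q)) ∨ s is true.

No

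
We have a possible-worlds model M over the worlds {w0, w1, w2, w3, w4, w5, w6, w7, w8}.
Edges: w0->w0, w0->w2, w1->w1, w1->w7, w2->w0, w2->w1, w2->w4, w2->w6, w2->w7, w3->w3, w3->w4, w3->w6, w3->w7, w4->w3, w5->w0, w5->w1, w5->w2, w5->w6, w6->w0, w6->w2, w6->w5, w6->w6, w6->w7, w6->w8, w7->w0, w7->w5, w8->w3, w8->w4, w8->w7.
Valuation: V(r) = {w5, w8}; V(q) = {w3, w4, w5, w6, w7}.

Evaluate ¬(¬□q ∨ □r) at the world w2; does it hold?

At w2: ¬□q ∨ □r is true, so ¬(¬□q ∨ □r) is false.
  At w2: ¬□q is true, □r is false, so ¬□q ∨ □r is true.
    At w2: □q is false, so ¬□q is true.
      At w2: □q requires q at every successor {w0, w1, w4, w6, w7}.
        q fails at w0, so □q is false at w2.
    At w2: □r requires r at every successor {w0, w1, w4, w6, w7}.
      r fails at w0, so □r is false at w2.

No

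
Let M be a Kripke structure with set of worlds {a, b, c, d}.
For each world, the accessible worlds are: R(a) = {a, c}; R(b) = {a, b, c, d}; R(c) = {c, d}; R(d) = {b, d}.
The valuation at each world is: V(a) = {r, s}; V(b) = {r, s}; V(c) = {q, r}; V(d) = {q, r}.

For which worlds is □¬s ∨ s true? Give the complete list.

a, b, c

Let φ = □¬s ∨ s. Evaluate φ at each world:
  a (successors {a, c}): φ is true.
  b (successors {a, b, c, d}): φ is true.
  c (successors {c, d}): φ is true.
  d (successors {b, d}): φ is false.
For instance, at b:
  At b: □¬s is false, s is true, so □¬s ∨ s is true.
    At b: □¬s requires ¬s at every successor {a, b, c, d}.
      ¬s fails at a, so □¬s is false at b.
Satisfying worlds: {a, b, c}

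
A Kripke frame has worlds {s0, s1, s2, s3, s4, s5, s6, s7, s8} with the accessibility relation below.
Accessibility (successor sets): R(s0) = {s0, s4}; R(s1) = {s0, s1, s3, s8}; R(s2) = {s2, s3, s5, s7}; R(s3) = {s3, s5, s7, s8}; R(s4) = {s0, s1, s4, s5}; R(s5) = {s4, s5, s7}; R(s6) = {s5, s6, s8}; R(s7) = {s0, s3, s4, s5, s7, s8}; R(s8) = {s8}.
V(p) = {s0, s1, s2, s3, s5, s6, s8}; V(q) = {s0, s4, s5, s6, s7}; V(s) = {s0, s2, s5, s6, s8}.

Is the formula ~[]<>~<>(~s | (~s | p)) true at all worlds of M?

Yes

Let φ = ~[]<>~<>(~s | (~s | p)). Evaluate φ at each world:
  s0 (successors {s0, s4}): φ is true.
  s1 (successors {s0, s1, s3, s8}): φ is true.
  s2 (successors {s2, s3, s5, s7}): φ is true.
  s3 (successors {s3, s5, s7, s8}): φ is true.
  s4 (successors {s0, s1, s4, s5}): φ is true.
  s5 (successors {s4, s5, s7}): φ is true.
  s6 (successors {s5, s6, s8}): φ is true.
  s7 (successors {s0, s3, s4, s5, s7, s8}): φ is true.
  s8 (successors {s8}): φ is true.
For instance, at s6:
  At s6: []<>~<>(~s | (~s | p)) is false, so ~[]<>~<>(~s | (~s | p)) is true.
    At s6: []<>~<>(~s | (~s | p)) requires <>~<>(~s | (~s | p)) at every successor {s5, s6, s8}.
      <>~<>(~s | (~s | p)) fails at s5, so []<>~<>(~s | (~s | p)) is false at s6.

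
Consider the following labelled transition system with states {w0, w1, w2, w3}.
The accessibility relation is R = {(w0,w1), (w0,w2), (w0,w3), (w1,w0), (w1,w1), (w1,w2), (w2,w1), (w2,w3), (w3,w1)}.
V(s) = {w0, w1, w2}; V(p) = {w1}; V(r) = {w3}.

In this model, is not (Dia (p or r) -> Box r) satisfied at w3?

Yes

At w3: Dia (p or r) -> Box r is false, so not (Dia (p or r) -> Box r) is true.
  At w3: Dia (p or r) is true, Box r is false, so Dia (p or r) -> Box r is false.
    At w3: Dia (p or r) requires p or r at some successor in {w1}.
      p or r holds at w1, so Dia (p or r) is true at w3.
    At w3: Box r requires r at every successor {w1}.
      r fails at w1, so Box r is false at w3.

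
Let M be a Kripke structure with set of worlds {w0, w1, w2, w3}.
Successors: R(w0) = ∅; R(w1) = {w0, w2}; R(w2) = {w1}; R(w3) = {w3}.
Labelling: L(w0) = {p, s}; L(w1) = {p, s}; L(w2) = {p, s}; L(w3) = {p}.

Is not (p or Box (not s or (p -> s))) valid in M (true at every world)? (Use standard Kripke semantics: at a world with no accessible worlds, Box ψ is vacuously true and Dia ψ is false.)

No

Recall that Box ψ holds at a world iff ψ holds at every accessible world, and Dia ψ holds iff ψ holds at some accessible world.
Let φ = not (p or Box (not s or (p -> s))). Evaluate φ at each world:
  w0 (successors ∅): φ is false.
  w1 (successors {w0, w2}): φ is false.
  w2 (successors {w1}): φ is false.
  w3 (successors {w3}): φ is false.
Detail at w0 (counterexample):
  At w0: p or Box (not s or (p -> s)) is true, so not (p or Box (not s or (p -> s))) is false.
    At w0: p is true, Box (not s or (p -> s)) is true, so p or Box (not s or (p -> s)) is true.
      At w0: no accessible worlds, so Box (not s or (p -> s)) holds vacuously.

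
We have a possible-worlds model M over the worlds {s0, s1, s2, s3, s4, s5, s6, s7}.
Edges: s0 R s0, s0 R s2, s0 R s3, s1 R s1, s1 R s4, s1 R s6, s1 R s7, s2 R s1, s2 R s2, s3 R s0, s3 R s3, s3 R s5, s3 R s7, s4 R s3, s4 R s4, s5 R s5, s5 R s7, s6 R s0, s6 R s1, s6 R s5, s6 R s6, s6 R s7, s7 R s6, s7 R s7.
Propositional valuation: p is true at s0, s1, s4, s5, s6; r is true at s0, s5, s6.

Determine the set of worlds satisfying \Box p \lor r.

s0, s5, s6

Let φ = \Box p \lor r. Evaluate φ at each world:
  s0 (successors {s0, s2, s3}): φ is true.
  s1 (successors {s1, s4, s6, s7}): φ is false.
  s2 (successors {s1, s2}): φ is false.
  s3 (successors {s0, s3, s5, s7}): φ is false.
  s4 (successors {s3, s4}): φ is false.
  s5 (successors {s5, s7}): φ is true.
  s6 (successors {s0, s1, s5, s6, s7}): φ is true.
  s7 (successors {s6, s7}): φ is false.
For instance, at s2:
  At s2: \Box p is false, r is false, so \Box p \lor r is false.
    At s2: \Box p requires p at every successor {s1, s2}.
      p fails at s2, so \Box p is false at s2.
Satisfying worlds: {s0, s5, s6}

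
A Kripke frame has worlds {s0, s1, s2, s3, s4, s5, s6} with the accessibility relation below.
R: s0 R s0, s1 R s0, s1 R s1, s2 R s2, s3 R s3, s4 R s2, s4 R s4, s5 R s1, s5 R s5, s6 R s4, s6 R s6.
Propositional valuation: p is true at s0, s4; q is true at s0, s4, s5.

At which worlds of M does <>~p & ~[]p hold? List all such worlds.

s1, s2, s3, s4, s5, s6

Recall that []ψ holds at a world iff ψ holds at every accessible world, and <>ψ holds iff ψ holds at some accessible world.
Let φ = <>~p & ~[]p. Evaluate φ at each world:
  s0 (successors {s0}): φ is false.
  s1 (successors {s0, s1}): φ is true.
  s2 (successors {s2}): φ is true.
  s3 (successors {s3}): φ is true.
  s4 (successors {s2, s4}): φ is true.
  s5 (successors {s1, s5}): φ is true.
  s6 (successors {s4, s6}): φ is true.
For instance, at s4:
  At s4: <>~p is true, ~[]p is true, so <>~p & ~[]p is true.
    At s4: <>~p requires ~p at some successor in {s2, s4}.
      ~p holds at s2, so <>~p is true at s4.
    At s4: []p is false, so ~[]p is true.
      At s4: []p requires p at every successor {s2, s4}.
        p fails at s2, so []p is false at s4.
Satisfying worlds: {s1, s2, s3, s4, s5, s6}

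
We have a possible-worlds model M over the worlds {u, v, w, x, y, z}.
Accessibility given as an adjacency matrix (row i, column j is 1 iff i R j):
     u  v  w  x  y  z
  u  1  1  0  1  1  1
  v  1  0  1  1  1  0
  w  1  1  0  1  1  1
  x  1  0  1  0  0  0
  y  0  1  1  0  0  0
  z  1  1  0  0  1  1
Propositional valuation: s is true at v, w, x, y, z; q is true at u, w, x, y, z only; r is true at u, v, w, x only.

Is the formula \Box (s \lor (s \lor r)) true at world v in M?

Yes

At v: \Box (s \lor (s \lor r)) requires s \lor (s \lor r) at every successor {u, w, x, y}.
  At u: s \lor (s \lor r) is true.
  At w: s \lor (s \lor r) is true.
  At x: s \lor (s \lor r) is true.
  At y: s \lor (s \lor r) is true.
So \Box (s \lor (s \lor r)) is true at v.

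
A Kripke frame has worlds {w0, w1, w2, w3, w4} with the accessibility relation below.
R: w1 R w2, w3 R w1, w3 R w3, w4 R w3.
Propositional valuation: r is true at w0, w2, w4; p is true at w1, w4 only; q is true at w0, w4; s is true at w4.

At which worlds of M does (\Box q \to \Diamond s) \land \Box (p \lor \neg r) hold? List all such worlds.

w3, w4

Let φ = (\Box q \to \Diamond s) \land \Box (p \lor \neg r). Evaluate φ at each world:
  w0 (successors ∅): φ is false.
  w1 (successors {w2}): φ is false.
  w2 (successors ∅): φ is false.
  w3 (successors {w1, w3}): φ is true.
  w4 (successors {w3}): φ is true.
For instance, at w1:
  At w1: \Box q \to \Diamond s is true, \Box (p \lor \neg r) is false, so (\Box q \to \Diamond s) \land \Box (p \lor \neg r) is false.
    At w1: \Box q is false, \Diamond s is false, so \Box q \to \Diamond s is true.
      At w1: \Box q requires q at every successor {w2}.
        q fails at w2, so \Box q is false at w1.
      At w1: \Diamond s requires s at some successor in {w2}.
        At w2: s is false.
      So \Diamond s is false at w1.
    At w1: \Box (p \lor \neg r) requires p \lor \neg r at every successor {w2}.
      p \lor \neg r fails at w2, so \Box (p \lor \neg r) is false at w1.
Satisfying worlds: {w3, w4}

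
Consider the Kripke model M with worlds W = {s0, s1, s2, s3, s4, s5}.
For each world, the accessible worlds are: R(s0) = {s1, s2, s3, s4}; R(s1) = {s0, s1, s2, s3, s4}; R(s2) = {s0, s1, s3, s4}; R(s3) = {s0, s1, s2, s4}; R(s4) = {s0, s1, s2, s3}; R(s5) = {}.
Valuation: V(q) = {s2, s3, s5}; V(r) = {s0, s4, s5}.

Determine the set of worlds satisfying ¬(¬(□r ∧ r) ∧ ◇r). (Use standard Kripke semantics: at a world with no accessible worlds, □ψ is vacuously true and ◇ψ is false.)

s5

Let φ = ¬(¬(□r ∧ r) ∧ ◇r). Evaluate φ at each world:
  s0 (successors {s1, s2, s3, s4}): φ is false.
  s1 (successors {s0, s1, s2, s3, s4}): φ is false.
  s2 (successors {s0, s1, s3, s4}): φ is false.
  s3 (successors {s0, s1, s2, s4}): φ is false.
  s4 (successors {s0, s1, s2, s3}): φ is false.
  s5 (successors ∅): φ is true.
For instance, at s1:
  At s1: ¬(□r ∧ r) ∧ ◇r is true, so ¬(¬(□r ∧ r) ∧ ◇r) is false.
    At s1: ¬(□r ∧ r) is true, ◇r is true, so ¬(□r ∧ r) ∧ ◇r is true.
      At s1: □r ∧ r is false, so ¬(□r ∧ r) is true.
      At s1: ◇r requires r at some successor in {s0, s1, s2, s3, s4}.
        r holds at s0, so ◇r is true at s1.
Satisfying worlds: {s5}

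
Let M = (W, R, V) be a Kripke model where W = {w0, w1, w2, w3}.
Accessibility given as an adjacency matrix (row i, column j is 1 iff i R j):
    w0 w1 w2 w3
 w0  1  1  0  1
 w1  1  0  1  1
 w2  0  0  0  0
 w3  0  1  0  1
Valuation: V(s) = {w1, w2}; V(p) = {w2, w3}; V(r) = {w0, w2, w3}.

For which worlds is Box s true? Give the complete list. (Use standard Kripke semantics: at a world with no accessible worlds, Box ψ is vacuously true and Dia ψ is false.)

Let φ = Box s. Evaluate φ at each world:
  w0 (successors {w0, w1, w3}): φ is false.
  w1 (successors {w0, w2, w3}): φ is false.
  w2 (successors ∅): φ is true.
  w3 (successors {w1, w3}): φ is false.
For instance, at w1:
  At w1: Box s requires s at every successor {w0, w2, w3}.
    s fails at w0, so Box s is false at w1.
Satisfying worlds: {w2}

w2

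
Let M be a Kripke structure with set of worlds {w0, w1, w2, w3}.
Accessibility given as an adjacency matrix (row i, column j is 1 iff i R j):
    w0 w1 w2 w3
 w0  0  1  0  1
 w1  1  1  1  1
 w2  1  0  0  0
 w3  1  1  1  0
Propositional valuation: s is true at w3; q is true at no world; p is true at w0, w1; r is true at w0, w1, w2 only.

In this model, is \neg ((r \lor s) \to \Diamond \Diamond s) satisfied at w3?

No

Recall that \Diamond ψ holds at a world iff ψ holds at some accessible world.
At w3: (r \lor s) \to \Diamond \Diamond s is true, so \neg ((r \lor s) \to \Diamond \Diamond s) is false.
  At w3: r \lor s is true, \Diamond \Diamond s is true, so (r \lor s) \to \Diamond \Diamond s is true.
    At w3: \Diamond \Diamond s requires \Diamond s at some successor in {w0, w1, w2}.
      \Diamond s holds at w0, so \Diamond \Diamond s is true at w3.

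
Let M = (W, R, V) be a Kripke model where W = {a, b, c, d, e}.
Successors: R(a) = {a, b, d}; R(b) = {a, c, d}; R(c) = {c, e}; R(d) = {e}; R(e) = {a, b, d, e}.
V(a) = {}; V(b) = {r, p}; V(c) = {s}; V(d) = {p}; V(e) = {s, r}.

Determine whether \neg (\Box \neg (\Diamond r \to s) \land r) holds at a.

Yes

At a: \Box \neg (\Diamond r \to s) \land r is false, so \neg (\Box \neg (\Diamond r \to s) \land r) is true.
  At a: \Box \neg (\Diamond r \to s) is false, r is false, so \Box \neg (\Diamond r \to s) \land r is false.
    At a: \Box \neg (\Diamond r \to s) requires \neg (\Diamond r \to s) at every successor {a, b, d}.
      \neg (\Diamond r \to s) fails at b, so \Box \neg (\Diamond r \to s) is false at a.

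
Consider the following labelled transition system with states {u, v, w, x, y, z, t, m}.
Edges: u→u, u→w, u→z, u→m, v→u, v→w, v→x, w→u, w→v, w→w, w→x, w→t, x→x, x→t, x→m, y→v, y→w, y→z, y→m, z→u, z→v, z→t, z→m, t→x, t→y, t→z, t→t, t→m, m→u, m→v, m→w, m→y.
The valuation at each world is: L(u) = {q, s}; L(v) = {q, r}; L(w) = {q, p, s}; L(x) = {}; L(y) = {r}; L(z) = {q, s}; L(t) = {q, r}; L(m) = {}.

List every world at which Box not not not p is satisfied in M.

x, z, t

Let φ = Box not not not p. Evaluate φ at each world:
  u (successors {u, w, z, m}): φ is false.
  v (successors {u, w, x}): φ is false.
  w (successors {u, v, w, x, t}): φ is false.
  x (successors {x, t, m}): φ is true.
  y (successors {v, w, z, m}): φ is false.
  z (successors {u, v, t, m}): φ is true.
  t (successors {x, y, z, t, m}): φ is true.
  m (successors {u, v, w, y}): φ is false.
For instance, at x:
  At x: Box not not not p requires not not not p at every successor {x, t, m}.
    At x: not not not p is true.
    At t: not not not p is true.
    At m: not not not p is true.
  So Box not not not p is true at x.
Satisfying worlds: {x, z, t}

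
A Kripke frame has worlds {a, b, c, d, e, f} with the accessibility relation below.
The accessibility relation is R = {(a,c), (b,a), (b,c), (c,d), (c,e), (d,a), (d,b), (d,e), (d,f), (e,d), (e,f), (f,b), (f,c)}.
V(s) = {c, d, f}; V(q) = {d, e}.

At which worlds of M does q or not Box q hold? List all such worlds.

Let φ = q or not Box q. Evaluate φ at each world:
  a (successors {c}): φ is true.
  b (successors {a, c}): φ is true.
  c (successors {d, e}): φ is false.
  d (successors {a, b, e, f}): φ is true.
  e (successors {d, f}): φ is true.
  f (successors {b, c}): φ is true.
For instance, at d:
  At d: q is true, not Box q is true, so q or not Box q is true.
    At d: Box q is false, so not Box q is true.
      At d: Box q requires q at every successor {a, b, e, f}.
        q fails at a, so Box q is false at d.
Satisfying worlds: {a, b, d, e, f}

a, b, d, e, f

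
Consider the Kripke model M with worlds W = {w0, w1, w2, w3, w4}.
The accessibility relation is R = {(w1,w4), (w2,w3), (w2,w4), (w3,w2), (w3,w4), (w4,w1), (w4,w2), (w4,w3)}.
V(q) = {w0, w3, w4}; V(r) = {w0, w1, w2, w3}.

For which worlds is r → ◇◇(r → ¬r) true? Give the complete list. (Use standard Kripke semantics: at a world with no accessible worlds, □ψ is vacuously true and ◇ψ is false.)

Recall that ◇ψ holds at a world iff ψ holds at some accessible world.
Let φ = r → ◇◇(r → ¬r). Evaluate φ at each world:
  w0 (successors ∅): φ is false.
  w1 (successors {w4}): φ is false.
  w2 (successors {w3, w4}): φ is true.
  w3 (successors {w2, w4}): φ is true.
  w4 (successors {w1, w2, w3}): φ is true.
For instance, at w1:
  At w1: r is true, ◇◇(r → ¬r) is false, so r → ◇◇(r → ¬r) is false.
    At w1: ◇◇(r → ¬r) requires ◇(r → ¬r) at some successor in {w4}.
      At w4: ◇(r → ¬r) is false.
    So ◇◇(r → ¬r) is false at w1.
Satisfying worlds: {w2, w3, w4}

w2, w3, w4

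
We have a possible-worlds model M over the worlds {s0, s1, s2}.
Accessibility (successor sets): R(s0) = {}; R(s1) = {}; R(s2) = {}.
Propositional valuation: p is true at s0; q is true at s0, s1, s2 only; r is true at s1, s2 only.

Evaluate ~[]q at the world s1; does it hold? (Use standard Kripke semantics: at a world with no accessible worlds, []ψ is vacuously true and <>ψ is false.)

At s1: []q is true, so ~[]q is false.
  At s1: no accessible worlds, so []q holds vacuously.

No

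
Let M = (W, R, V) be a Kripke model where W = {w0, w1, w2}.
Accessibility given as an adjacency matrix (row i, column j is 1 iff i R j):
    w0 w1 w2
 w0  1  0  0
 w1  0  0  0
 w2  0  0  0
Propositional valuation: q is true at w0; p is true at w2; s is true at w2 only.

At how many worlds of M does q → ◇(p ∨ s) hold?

2

Let φ = q → ◇(p ∨ s). Evaluate φ at each world:
  w0 (successors {w0}): φ is false.
  w1 (successors ∅): φ is true.
  w2 (successors ∅): φ is true.
For instance, at w0:
  At w0: q is true, ◇(p ∨ s) is false, so q → ◇(p ∨ s) is false.
    At w0: ◇(p ∨ s) requires p ∨ s at some successor in {w0}.
      At w0: p ∨ s is false.
    So ◇(p ∨ s) is false at w0.
Satisfying worlds: {w1, w2}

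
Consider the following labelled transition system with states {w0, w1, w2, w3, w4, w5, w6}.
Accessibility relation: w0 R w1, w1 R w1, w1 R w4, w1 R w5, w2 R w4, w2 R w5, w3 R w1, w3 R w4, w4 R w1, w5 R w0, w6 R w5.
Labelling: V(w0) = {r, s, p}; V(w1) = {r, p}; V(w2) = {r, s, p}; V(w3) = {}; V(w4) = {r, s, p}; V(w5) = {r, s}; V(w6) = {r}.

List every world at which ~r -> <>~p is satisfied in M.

w0, w1, w2, w4, w5, w6

Recall that <>ψ holds at a world iff ψ holds at some accessible world.
Let φ = ~r -> <>~p. Evaluate φ at each world:
  w0 (successors {w1}): φ is true.
  w1 (successors {w1, w4, w5}): φ is true.
  w2 (successors {w4, w5}): φ is true.
  w3 (successors {w1, w4}): φ is false.
  w4 (successors {w1}): φ is true.
  w5 (successors {w0}): φ is true.
  w6 (successors {w5}): φ is true.
For instance, at w0:
  At w0: ~r is false, <>~p is false, so ~r -> <>~p is true.
    At w0: <>~p requires ~p at some successor in {w1}.
      At w1: ~p is false.
    So <>~p is false at w0.
Satisfying worlds: {w0, w1, w2, w4, w5, w6}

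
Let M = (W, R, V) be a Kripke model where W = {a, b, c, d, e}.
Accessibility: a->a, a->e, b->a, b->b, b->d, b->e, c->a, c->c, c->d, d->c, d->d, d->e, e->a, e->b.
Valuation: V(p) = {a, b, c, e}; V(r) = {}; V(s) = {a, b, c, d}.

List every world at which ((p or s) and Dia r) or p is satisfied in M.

a, b, c, e

Let φ = ((p or s) and Dia r) or p. Evaluate φ at each world:
  a (successors {a, e}): φ is true.
  b (successors {a, b, d, e}): φ is true.
  c (successors {a, c, d}): φ is true.
  d (successors {c, d, e}): φ is false.
  e (successors {a, b}): φ is true.
For instance, at b:
  At b: (p or s) and Dia r is false, p is true, so ((p or s) and Dia r) or p is true.
    At b: p or s is true, Dia r is false, so (p or s) and Dia r is false.
      At b: Dia r requires r at some successor in {a, b, d, e}.
        At a: r is false.
        At b: r is false.
        At d: r is false.
        At e: r is false.
      So Dia r is false at b.
Satisfying worlds: {a, b, c, e}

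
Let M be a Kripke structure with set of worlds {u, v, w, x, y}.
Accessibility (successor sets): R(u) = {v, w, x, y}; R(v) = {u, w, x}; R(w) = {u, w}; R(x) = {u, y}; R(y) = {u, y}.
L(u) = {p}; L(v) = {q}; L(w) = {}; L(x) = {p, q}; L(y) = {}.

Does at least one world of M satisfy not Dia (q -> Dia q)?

No

Let φ = not Dia (q -> Dia q). Evaluate φ at each world:
  u (successors {v, w, x, y}): φ is false.
  v (successors {u, w, x}): φ is false.
  w (successors {u, w}): φ is false.
  x (successors {u, y}): φ is false.
  y (successors {u, y}): φ is false.
For instance, at w:
  At w: Dia (q -> Dia q) is true, so not Dia (q -> Dia q) is false.
    At w: Dia (q -> Dia q) requires q -> Dia q at some successor in {u, w}.
      q -> Dia q holds at u, so Dia (q -> Dia q) is true at w.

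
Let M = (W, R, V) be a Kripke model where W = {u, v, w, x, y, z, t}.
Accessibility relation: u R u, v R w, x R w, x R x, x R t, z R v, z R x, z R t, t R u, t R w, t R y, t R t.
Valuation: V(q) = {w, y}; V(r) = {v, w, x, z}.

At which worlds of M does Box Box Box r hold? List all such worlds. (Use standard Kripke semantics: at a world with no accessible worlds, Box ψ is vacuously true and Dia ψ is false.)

Let φ = Box Box Box r. Evaluate φ at each world:
  u (successors {u}): φ is false.
  v (successors {w}): φ is true.
  w (successors ∅): φ is true.
  x (successors {w, x, t}): φ is false.
  y (successors ∅): φ is true.
  z (successors {v, x, t}): φ is false.
  t (successors {u, w, y, t}): φ is false.
For instance, at z:
  At z: Box Box Box r requires Box Box r at every successor {v, x, t}.
    Box Box r fails at x, so Box Box Box r is false at z.
      At x: Box Box r requires Box r at every successor {w, x, t}.
        Box r fails at x, so Box Box r is false at x.
Satisfying worlds: {v, w, y}

v, w, y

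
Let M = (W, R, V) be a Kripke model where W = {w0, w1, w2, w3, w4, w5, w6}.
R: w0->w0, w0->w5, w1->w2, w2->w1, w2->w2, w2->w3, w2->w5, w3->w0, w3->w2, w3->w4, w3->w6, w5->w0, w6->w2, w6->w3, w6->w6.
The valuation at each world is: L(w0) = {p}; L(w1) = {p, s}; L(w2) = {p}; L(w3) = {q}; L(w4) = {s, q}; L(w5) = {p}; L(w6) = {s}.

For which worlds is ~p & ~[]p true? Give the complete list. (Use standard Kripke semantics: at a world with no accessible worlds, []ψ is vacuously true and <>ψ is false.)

w3, w6

Let φ = ~p & ~[]p. Evaluate φ at each world:
  w0 (successors {w0, w5}): φ is false.
  w1 (successors {w2}): φ is false.
  w2 (successors {w1, w2, w3, w5}): φ is false.
  w3 (successors {w0, w2, w4, w6}): φ is true.
  w4 (successors ∅): φ is false.
  w5 (successors {w0}): φ is false.
  w6 (successors {w2, w3, w6}): φ is true.
For instance, at w0:
  At w0: ~p is false, ~[]p is false, so ~p & ~[]p is false.
    At w0: []p is true, so ~[]p is false.
      At w0: []p requires p at every successor {w0, w5}.
        At w0: p is true.
        At w5: p is true.
      So []p is true at w0.
Satisfying worlds: {w3, w6}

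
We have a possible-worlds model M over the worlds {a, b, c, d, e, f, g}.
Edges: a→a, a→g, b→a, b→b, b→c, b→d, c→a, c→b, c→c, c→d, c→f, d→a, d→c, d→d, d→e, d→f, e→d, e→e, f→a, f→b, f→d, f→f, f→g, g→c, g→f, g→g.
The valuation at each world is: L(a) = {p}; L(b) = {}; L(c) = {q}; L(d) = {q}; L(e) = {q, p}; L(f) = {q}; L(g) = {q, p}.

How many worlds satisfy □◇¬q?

2

Recall that □ψ holds at a world iff ψ holds at every accessible world, and ◇ψ holds iff ψ holds at some accessible world.
Let φ = □◇¬q. Evaluate φ at each world:
  a (successors {a, g}): φ is false.
  b (successors {a, b, c, d}): φ is true.
  c (successors {a, b, c, d, f}): φ is true.
  d (successors {a, c, d, e, f}): φ is false.
  e (successors {d, e}): φ is false.
  f (successors {a, b, d, f, g}): φ is false.
  g (successors {c, f, g}): φ is false.
For instance, at f:
  At f: □◇¬q requires ◇¬q at every successor {a, b, d, f, g}.
    ◇¬q fails at g, so □◇¬q is false at f.
      At g: ◇¬q requires ¬q at some successor in {c, f, g}.
        At c: ¬q is false.
        At f: ¬q is false.
        At g: ¬q is false.
      So ◇¬q is false at g.
Satisfying worlds: {b, c}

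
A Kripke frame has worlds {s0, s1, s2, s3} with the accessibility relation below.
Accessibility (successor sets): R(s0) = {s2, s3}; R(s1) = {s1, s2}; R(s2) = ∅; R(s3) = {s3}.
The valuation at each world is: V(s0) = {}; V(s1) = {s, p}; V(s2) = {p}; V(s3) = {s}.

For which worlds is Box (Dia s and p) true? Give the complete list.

s2

Let φ = Box (Dia s and p). Evaluate φ at each world:
  s0 (successors {s2, s3}): φ is false.
  s1 (successors {s1, s2}): φ is false.
  s2 (successors ∅): φ is true.
  s3 (successors {s3}): φ is false.
For instance, at s3:
  At s3: Box (Dia s and p) requires Dia s and p at every successor {s3}.
    Dia s and p fails at s3, so Box (Dia s and p) is false at s3.
      At s3: Dia s is true, p is false, so Dia s and p is false.
Satisfying worlds: {s2}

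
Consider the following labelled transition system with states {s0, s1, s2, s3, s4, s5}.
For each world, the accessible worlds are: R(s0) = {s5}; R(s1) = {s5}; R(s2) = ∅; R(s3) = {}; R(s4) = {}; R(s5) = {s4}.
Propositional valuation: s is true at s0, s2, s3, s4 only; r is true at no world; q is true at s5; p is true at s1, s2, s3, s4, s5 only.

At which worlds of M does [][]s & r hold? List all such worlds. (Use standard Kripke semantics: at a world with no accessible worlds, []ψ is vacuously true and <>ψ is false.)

Let φ = [][]s & r. Evaluate φ at each world:
  s0 (successors {s5}): φ is false.
  s1 (successors {s5}): φ is false.
  s2 (successors ∅): φ is false.
  s3 (successors ∅): φ is false.
  s4 (successors ∅): φ is false.
  s5 (successors {s4}): φ is false.
For instance, at s0:
  At s0: [][]s is true, r is false, so [][]s & r is false.
    At s0: [][]s requires []s at every successor {s5}.
      At s5: []s is true.
    So [][]s is true at s0.
Satisfying worlds: none.

none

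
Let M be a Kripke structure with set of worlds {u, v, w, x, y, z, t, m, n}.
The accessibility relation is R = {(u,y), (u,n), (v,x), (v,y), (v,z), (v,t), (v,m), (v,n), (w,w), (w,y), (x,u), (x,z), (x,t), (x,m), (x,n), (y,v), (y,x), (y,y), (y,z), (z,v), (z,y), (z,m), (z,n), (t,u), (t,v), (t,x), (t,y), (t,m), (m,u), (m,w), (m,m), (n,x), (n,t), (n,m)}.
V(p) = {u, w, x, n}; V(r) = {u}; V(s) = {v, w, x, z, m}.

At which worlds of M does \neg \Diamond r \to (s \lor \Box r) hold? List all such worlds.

Let φ = \neg \Diamond r \to (s \lor \Box r). Evaluate φ at each world:
  u (successors {y, n}): φ is false.
  v (successors {x, y, z, t, m, n}): φ is true.
  w (successors {w, y}): φ is true.
  x (successors {u, z, t, m, n}): φ is true.
  y (successors {v, x, y, z}): φ is false.
  z (successors {v, y, m, n}): φ is true.
  t (successors {u, v, x, y, m}): φ is true.
  m (successors {u, w, m}): φ is true.
  n (successors {x, t, m}): φ is false.
For instance, at m:
  At m: \neg \Diamond r is false, s \lor \Box r is true, so \neg \Diamond r \to (s \lor \Box r) is true.
    At m: \Diamond r is true, so \neg \Diamond r is false.
      At m: \Diamond r requires r at some successor in {u, w, m}.
        r holds at u, so \Diamond r is true at m.
    At m: s is true, \Box r is false, so s \lor \Box r is true.
      At m: \Box r requires r at every successor {u, w, m}.
        r fails at w, so \Box r is false at m.
Satisfying worlds: {v, w, x, z, t, m}

v, w, x, z, t, m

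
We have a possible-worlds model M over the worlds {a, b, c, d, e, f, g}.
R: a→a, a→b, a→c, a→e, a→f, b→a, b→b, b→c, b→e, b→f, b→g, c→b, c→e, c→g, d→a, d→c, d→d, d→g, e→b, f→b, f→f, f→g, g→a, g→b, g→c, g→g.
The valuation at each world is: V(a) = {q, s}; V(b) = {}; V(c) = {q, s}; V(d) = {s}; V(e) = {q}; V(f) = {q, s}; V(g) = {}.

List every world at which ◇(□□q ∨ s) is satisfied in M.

a, b, d, f, g

Let φ = ◇(□□q ∨ s). Evaluate φ at each world:
  a (successors {a, b, c, e, f}): φ is true.
  b (successors {a, b, c, e, f, g}): φ is true.
  c (successors {b, e, g}): φ is false.
  d (successors {a, c, d, g}): φ is true.
  e (successors {b}): φ is false.
  f (successors {b, f, g}): φ is true.
  g (successors {a, b, c, g}): φ is true.
For instance, at f:
  At f: ◇(□□q ∨ s) requires □□q ∨ s at some successor in {b, f, g}.
    □□q ∨ s holds at f, so ◇(□□q ∨ s) is true at f.
      At f: □□q is false, s is true, so □□q ∨ s is true.
Satisfying worlds: {a, b, d, f, g}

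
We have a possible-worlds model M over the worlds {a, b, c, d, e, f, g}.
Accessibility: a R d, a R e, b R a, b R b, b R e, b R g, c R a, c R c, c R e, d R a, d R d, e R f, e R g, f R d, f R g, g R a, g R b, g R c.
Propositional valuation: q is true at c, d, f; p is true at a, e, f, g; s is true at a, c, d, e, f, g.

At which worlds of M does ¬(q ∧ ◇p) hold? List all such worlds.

Let φ = ¬(q ∧ ◇p). Evaluate φ at each world:
  a (successors {d, e}): φ is true.
  b (successors {a, b, e, g}): φ is true.
  c (successors {a, c, e}): φ is false.
  d (successors {a, d}): φ is false.
  e (successors {f, g}): φ is true.
  f (successors {d, g}): φ is false.
  g (successors {a, b, c}): φ is true.
For instance, at f:
  At f: q ∧ ◇p is true, so ¬(q ∧ ◇p) is false.
    At f: q is true, ◇p is true, so q ∧ ◇p is true.
      At f: ◇p requires p at some successor in {d, g}.
        p holds at g, so ◇p is true at f.
Satisfying worlds: {a, b, e, g}

a, b, e, g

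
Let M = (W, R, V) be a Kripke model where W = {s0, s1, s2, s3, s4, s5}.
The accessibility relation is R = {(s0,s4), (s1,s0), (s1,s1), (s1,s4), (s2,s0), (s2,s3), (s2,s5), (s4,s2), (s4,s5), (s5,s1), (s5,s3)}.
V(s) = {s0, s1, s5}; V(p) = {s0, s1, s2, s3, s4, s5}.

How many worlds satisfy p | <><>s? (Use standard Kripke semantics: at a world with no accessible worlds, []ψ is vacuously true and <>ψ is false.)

6

Recall that <>ψ holds at a world iff ψ holds at some accessible world.
Let φ = p | <><>s. Evaluate φ at each world:
  s0 (successors {s4}): φ is true.
  s1 (successors {s0, s1, s4}): φ is true.
  s2 (successors {s0, s3, s5}): φ is true.
  s3 (successors ∅): φ is true.
  s4 (successors {s2, s5}): φ is true.
  s5 (successors {s1, s3}): φ is true.
For instance, at s4:
  At s4: p is true, <><>s is true, so p | <><>s is true.
    At s4: <><>s requires <>s at some successor in {s2, s5}.
      <>s holds at s2, so <><>s is true at s4.
Satisfying worlds: {s0, s1, s2, s3, s4, s5}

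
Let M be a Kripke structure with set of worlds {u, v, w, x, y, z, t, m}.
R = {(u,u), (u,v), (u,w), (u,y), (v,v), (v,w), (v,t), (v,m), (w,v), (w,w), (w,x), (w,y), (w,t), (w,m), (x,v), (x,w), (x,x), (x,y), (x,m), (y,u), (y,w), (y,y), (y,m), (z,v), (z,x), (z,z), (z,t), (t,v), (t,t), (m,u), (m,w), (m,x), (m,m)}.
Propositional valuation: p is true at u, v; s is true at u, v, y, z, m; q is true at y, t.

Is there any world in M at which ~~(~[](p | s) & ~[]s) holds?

Let φ = ~~(~[](p | s) & ~[]s). Evaluate φ at each world:
  u (successors {u, v, w, y}): φ is true.
  v (successors {v, w, t, m}): φ is true.
  w (successors {v, w, x, y, t, m}): φ is true.
  x (successors {v, w, x, y, m}): φ is true.
  y (successors {u, w, y, m}): φ is true.
  z (successors {v, x, z, t}): φ is true.
  t (successors {v, t}): φ is true.
  m (successors {u, w, x, m}): φ is true.
Detail at u (witness):
  At u: ~(~[](p | s) & ~[]s) is false, so ~~(~[](p | s) & ~[]s) is true.
    At u: ~[](p | s) & ~[]s is true, so ~(~[](p | s) & ~[]s) is false.
      At u: ~[](p | s) is true, ~[]s is true, so ~[](p | s) & ~[]s is true.

Yes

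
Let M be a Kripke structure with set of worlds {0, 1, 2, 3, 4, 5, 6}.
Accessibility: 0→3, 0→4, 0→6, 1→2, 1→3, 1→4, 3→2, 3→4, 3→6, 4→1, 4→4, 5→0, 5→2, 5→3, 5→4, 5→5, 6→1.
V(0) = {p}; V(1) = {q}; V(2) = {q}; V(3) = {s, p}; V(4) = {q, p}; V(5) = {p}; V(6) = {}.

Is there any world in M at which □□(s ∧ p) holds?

Let φ = □□(s ∧ p). Evaluate φ at each world:
  0 (successors {3, 4, 6}): φ is false.
  1 (successors {2, 3, 4}): φ is false.
  2 (successors ∅): φ is true.
  3 (successors {2, 4, 6}): φ is false.
  4 (successors {1, 4}): φ is false.
  5 (successors {0, 2, 3, 4, 5}): φ is false.
  6 (successors {1}): φ is false.
Detail at 2 (witness):
  At 2: no accessible worlds, so □□(s ∧ p) holds vacuously.

Yes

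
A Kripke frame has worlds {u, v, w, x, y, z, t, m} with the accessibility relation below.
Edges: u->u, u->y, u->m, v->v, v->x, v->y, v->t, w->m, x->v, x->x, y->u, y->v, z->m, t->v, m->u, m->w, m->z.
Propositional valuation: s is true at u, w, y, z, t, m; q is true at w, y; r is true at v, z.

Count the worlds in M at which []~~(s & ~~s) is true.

Recall that []ψ holds at a world iff ψ holds at every accessible world, and <>ψ holds iff ψ holds at some accessible world.
Let φ = []~~(s & ~~s). Evaluate φ at each world:
  u (successors {u, y, m}): φ is true.
  v (successors {v, x, y, t}): φ is false.
  w (successors {m}): φ is true.
  x (successors {v, x}): φ is false.
  y (successors {u, v}): φ is false.
  z (successors {m}): φ is true.
  t (successors {v}): φ is false.
  m (successors {u, w, z}): φ is true.
For instance, at x:
  At x: []~~(s & ~~s) requires ~~(s & ~~s) at every successor {v, x}.
    ~~(s & ~~s) fails at v, so []~~(s & ~~s) is false at x.
Satisfying worlds: {u, w, z, m}

4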